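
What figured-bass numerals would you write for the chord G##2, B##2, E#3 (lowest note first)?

The notes G##, B##, E# stack in thirds as E#–G##–B## — an E# augmented triad. The bass G## is the third, so this is first inversion: figured 6.

6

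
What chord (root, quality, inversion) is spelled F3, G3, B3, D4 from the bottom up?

G dominant seventh, third inversion

Reducing to letter names: F, G, B, D. These stack in thirds as G–B–D–F — a G dominant seventh chord.
With the seventh (F) in the bass, the chord is in third inversion (figured bass 4/2).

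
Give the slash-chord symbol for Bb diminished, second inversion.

Bbdim/Fb

Second inversion of Bb diminished has the fifth (Fb) in the bass. As a slash chord: Bbdim/Fb.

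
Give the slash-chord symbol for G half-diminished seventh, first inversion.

Gø7/Bb

First inversion of G half-diminished seventh has the third (Bb) in the bass. As a slash chord: Gø7/Bb.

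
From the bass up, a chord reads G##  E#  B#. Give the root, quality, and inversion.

Reducing to letter names: G##, E#, B#. These stack in thirds as E#–G##–B# — an E# major triad.
The lowest note is G##, the third of the chord, so this is first inversion (figured bass 6).

E# major, first inversion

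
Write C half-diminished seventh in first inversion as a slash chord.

First inversion of C half-diminished seventh has the third (Eb) in the bass. As a slash chord: Cø7/Eb.

Cø7/Eb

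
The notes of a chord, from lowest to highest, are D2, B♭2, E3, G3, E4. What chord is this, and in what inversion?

E half-diminished seventh, third inversion

The pitch classes D, Bb, E, G arrange in thirds as E–G–Bb–D: an E half-diminished seventh chord.
D is the seventh of E half-diminished seventh; seventh in the bass means third inversion (figured bass 4/2).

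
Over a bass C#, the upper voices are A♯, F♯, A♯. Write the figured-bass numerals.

The notes C#, A#, F# stack in thirds as F#–A#–C# — an F# major triad. The bass C# is the fifth, so this is second inversion: figured 6/4.

6/4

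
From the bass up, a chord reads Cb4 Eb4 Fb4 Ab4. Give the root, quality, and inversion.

Reducing to letter names: Cb, Eb, Fb, Ab. These stack in thirds as Fb–Ab–Cb–Eb — an Fb major seventh chord.
With the fifth (Cb) in the bass, the chord is in second inversion (figured bass 4/3).

Fb major seventh, second inversion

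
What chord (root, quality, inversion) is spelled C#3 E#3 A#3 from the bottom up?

The distinct note names are C#, E#, A#. Stacked in thirds they read A#–C#–E#, which is a minor triad on A#.
With the third (C#) in the bass, the chord is in first inversion (figured bass 6).

A# minor, first inversion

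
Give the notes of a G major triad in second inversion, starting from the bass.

Spelling G major: G–B–D. In second inversion the fifth is bass, giving D, G, B from the bottom.

D, G, B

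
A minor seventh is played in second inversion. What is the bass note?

A minor seventh is A–C–E–G. Second inversion places the fifth in the bass: E.

E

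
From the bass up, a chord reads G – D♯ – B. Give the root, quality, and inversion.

The pitch classes G, D#, B arrange in thirds as G–B–D#: a G augmented triad.
G is the root of G augmented; root in the bass means root position (figured bass 5/3).

G augmented, root position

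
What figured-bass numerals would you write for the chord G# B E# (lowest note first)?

The notes G#, B, E# stack in thirds as E#–G#–B — an E# diminished triad. The bass G# is the third, so this is first inversion: figured 6.

6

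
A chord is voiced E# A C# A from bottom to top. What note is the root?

The distinct letter names are E#, A, C#. Arranged as a stack of thirds they read A–C#–E#, so A is the root (an A augmented triad).

A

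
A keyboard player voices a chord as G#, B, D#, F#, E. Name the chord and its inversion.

E major ninth, first inversion

The distinct note names are G#, B, D#, F#, E. Stacked in thirds they read E–G#–B–D#–F#, which is a major ninth chord on E.
With the third (G#) in the bass, the chord is in first inversion.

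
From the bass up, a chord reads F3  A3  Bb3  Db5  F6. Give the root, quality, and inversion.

The distinct note names are F, A, Bb, Db. Stacked in thirds they read Bb–Db–F–A, which is a minor-major seventh chord on Bb.
With the fifth (F) in the bass, the chord is in second inversion (figured bass 4/3).

Bb minor-major seventh, second inversion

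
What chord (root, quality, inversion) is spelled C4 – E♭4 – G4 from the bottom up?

Reducing to letter names: C, Eb, G. These stack in thirds as C–Eb–G — a C minor triad.
The lowest note is C, the root of the chord, so this is root position (figured bass 5/3).

C minor, root position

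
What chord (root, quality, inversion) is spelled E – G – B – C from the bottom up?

C major seventh, first inversion

The pitch classes E, G, B, C arrange in thirds as C–E–G–B: a C major seventh chord.
The lowest note is E, the third of the chord, so this is first inversion (figured bass 6/5).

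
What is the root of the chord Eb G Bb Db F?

Eb, G, Bb, Db, F are the tones of an Eb dominant ninth chord (Eb–G–Bb–Db–F), making Eb the root.

Eb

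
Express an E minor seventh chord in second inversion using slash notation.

Em7/B

Second inversion of E minor seventh has the fifth (B) in the bass. As a slash chord: Em7/B.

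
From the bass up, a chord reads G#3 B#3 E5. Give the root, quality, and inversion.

The pitch classes G#, B#, E arrange in thirds as E–G#–B#: an E augmented triad.
G# is the third of E augmented; third in the bass means first inversion (figured bass 6).

E augmented, first inversion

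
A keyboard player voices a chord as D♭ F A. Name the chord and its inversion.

The distinct note names are Db, F, A. Stacked in thirds they read Db–F–A, which is an augmented triad on Db.
With the root (Db) in the bass, the chord is in root position (figured bass 5/3).

Db augmented, root position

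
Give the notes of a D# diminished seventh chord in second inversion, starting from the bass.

The chord tones are D#–F#–A–C. With the fifth (A) lowest for second inversion: A, C, D#, F#.

A, C, D#, F#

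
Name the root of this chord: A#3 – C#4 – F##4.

The distinct letter names are A#, C#, F##. Arranged as a stack of thirds they read F##–A#–C#, so F## is the root (an F## diminished triad).

F##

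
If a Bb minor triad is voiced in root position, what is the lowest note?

Bb

The root of Bb minor (Bb–Db–F) is Bb; that is the bass in root position.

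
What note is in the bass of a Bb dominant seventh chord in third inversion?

Ab

In third inversion the seventh is lowest. For Bb dominant seventh (Bb–D–F–Ab) that is Ab.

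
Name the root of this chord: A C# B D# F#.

B

A, C#, B, D#, F# are the tones of a B dominant ninth chord (B–D#–F#–A–C#), making B the root.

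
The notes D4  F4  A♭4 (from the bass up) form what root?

Reordering D, F, Ab into stacked thirds gives D–F–Ab; the bottom of that stack, D, is the root.

D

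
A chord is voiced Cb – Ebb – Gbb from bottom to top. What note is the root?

Reordering Cb, Ebb, Gbb into stacked thirds gives Cb–Ebb–Gbb; the bottom of that stack, Cb, is the root.

Cb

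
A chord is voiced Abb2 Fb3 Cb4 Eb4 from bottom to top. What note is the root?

Reordering Abb, Fb, Cb, Eb into stacked thirds gives Fb–Abb–Cb–Eb; the bottom of that stack, Fb, is the root.

Fb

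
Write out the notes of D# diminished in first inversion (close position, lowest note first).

F#, A, D#

Spelling D# diminished: D#–F#–A. In first inversion the third is bass, giving F#, A, D# from the bottom.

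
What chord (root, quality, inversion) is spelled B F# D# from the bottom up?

B major, root position

Reducing to letter names: B, F#, D#. These stack in thirds as B–D#–F# — a B major triad.
B is the root of B major; root in the bass means root position (figured bass 5/3).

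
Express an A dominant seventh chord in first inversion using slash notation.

A7/C#

First inversion of A dominant seventh has the third (C#) in the bass. As a slash chord: A7/C#.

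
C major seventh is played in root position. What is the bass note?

C

The root of C major seventh (C–E–G–B) is C; that is the bass in root position.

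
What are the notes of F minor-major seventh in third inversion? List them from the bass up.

E, F, Ab, C

F minor-major seventh is F–Ab–C–E. Third inversion puts the seventh (E) in the bass, with the remaining tones above: E, F, Ab, C.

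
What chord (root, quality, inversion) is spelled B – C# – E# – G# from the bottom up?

C# dominant seventh, third inversion

The distinct note names are B, C#, E#, G#. Stacked in thirds they read C#–E#–G#–B, which is a dominant seventh chord on C#.
The lowest note is B, the seventh of the chord, so this is third inversion (figured bass 4/2).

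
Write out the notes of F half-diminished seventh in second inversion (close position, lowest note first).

F half-diminished seventh is F–Ab–Cb–Eb. Second inversion puts the fifth (Cb) in the bass, with the remaining tones above: Cb, Eb, F, Ab.

Cb, Eb, F, Ab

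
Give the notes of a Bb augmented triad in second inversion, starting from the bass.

Bb augmented is Bb–D–F#. Second inversion puts the fifth (F#) in the bass, with the remaining tones above: F#, Bb, D.

F#, Bb, D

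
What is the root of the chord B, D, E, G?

The distinct letter names are B, D, E, G. Arranged as a stack of thirds they read E–G–B–D, so E is the root (an E minor seventh chord).

E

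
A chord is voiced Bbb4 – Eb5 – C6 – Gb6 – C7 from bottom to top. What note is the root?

C

Reordering Bbb, Eb, C, Gb into stacked thirds gives C–Eb–Gb–Bbb; the bottom of that stack, C, is the root.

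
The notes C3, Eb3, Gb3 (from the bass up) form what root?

Reordering C, Eb, Gb into stacked thirds gives C–Eb–Gb; the bottom of that stack, C, is the root.

C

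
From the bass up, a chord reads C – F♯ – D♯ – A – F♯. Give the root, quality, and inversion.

D# diminished seventh, third inversion

The pitch classes C, F#, D#, A arrange in thirds as D#–F#–A–C: a D# diminished seventh chord.
The lowest note is C, the seventh of the chord, so this is third inversion (figured bass 4/2).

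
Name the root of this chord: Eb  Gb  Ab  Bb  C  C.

Ab

The distinct letter names are Eb, Gb, Ab, Bb, C. Arranged as a stack of thirds they read Ab–C–Eb–Gb–Bb, so Ab is the root (an Ab dominant ninth chord).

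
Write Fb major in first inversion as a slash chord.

FbM/Ab

First inversion of Fb major has the third (Ab) in the bass. As a slash chord: FbM/Ab.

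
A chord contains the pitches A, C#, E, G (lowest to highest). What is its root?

A

Reordering A, C#, E, G into stacked thirds gives A–C#–E–G; the bottom of that stack, A, is the root.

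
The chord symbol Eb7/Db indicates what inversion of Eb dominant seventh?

third inversion

Eb7/Db means Eb dominant seventh with Db in the bass. Db is the seventh of Eb dominant seventh (Eb–G–Bb–Db), so this is third inversion.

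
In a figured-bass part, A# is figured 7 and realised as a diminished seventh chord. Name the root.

The figures 7 mean the root of the chord is in the bass. If A# is the root of a diminished seventh chord, the root is A# (chord tones A#–C#–E–G).

A#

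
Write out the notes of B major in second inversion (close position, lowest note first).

The chord tones are B–D#–F#. With the fifth (F#) lowest for second inversion: F#, B, D#.

F#, B, D#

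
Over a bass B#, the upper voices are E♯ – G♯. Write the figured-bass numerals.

The notes B#, E#, G# stack in thirds as E#–G#–B# — an E# minor triad. The bass B# is the fifth, so this is second inversion: figured 6/4.

6/4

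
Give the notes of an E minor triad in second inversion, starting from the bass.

Spelling E minor: E–G–B. In second inversion the fifth is bass, giving B, E, G from the bottom.

B, E, G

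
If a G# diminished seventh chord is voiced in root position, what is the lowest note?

The root of G# diminished seventh (G#–B–D–F) is G#; that is the bass in root position.

G#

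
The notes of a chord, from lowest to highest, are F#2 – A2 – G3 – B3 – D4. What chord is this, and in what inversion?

G major ninth, third inversion

The distinct note names are F#, A, G, B, D. Stacked in thirds they read G–B–D–F#–A, which is a major ninth chord on G.
The lowest note is F#, the seventh of the chord, so this is third inversion.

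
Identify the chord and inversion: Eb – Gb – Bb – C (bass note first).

C half-diminished seventh, first inversion

The pitch classes Eb, Gb, Bb, C arrange in thirds as C–Eb–Gb–Bb: a C half-diminished seventh chord.
With the third (Eb) in the bass, the chord is in first inversion (figured bass 6/5).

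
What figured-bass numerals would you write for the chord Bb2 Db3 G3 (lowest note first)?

The notes Bb, Db, G stack in thirds as G–Bb–Db — a G diminished triad. The bass Bb is the third, so this is first inversion: figured 6.

6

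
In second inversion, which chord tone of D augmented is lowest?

A#

In second inversion the fifth is lowest. For D augmented (D–F#–A#) that is A#.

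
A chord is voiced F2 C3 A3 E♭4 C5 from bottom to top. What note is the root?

Reordering F, C, A, Eb into stacked thirds gives F–A–C–Eb; the bottom of that stack, F, is the root.

F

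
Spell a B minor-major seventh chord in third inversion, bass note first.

Spelling B minor-major seventh: B–D–F#–A#. In third inversion the seventh is bass, giving A#, B, D, F# from the bottom.

A#, B, D, F#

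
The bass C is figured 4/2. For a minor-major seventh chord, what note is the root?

The figures 4/2 mean the seventh of the chord is in the bass. If C is the seventh of a minor-major seventh chord, the root is Db (chord tones Db–Fb–Ab–C).

Db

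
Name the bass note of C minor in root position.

C

In root position the root is lowest. For C minor (C–Eb–G) that is C.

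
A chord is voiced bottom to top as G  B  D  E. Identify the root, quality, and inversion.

E minor seventh, first inversion

The distinct note names are G, B, D, E. Stacked in thirds they read E–G–B–D, which is a minor seventh chord on E.
With the third (G) in the bass, the chord is in first inversion (figured bass 6/5).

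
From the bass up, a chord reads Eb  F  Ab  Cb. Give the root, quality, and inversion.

F half-diminished seventh, third inversion

Reducing to letter names: Eb, F, Ab, Cb. These stack in thirds as F–Ab–Cb–Eb — an F half-diminished seventh chord.
Eb is the seventh of F half-diminished seventh; seventh in the bass means third inversion (figured bass 4/2).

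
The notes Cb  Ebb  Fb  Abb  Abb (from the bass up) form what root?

Fb

Cb, Ebb, Fb, Abb are the tones of an Fb minor seventh chord (Fb–Abb–Cb–Ebb), making Fb the root.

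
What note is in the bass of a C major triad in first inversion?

E

C major is C–E–G. First inversion places the third in the bass: E.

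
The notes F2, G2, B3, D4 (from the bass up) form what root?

F, G, B, D are the tones of a G dominant seventh chord (G–B–D–F), making G the root.

G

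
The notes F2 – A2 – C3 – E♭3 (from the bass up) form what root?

The distinct letter names are F, A, C, Eb. Arranged as a stack of thirds they read F–A–C–Eb, so F is the root (an F dominant seventh chord).

F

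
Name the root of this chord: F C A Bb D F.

Reordering F, C, A, Bb, D into stacked thirds gives Bb–D–F–A–C; the bottom of that stack, Bb, is the root.

Bb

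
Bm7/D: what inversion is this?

first inversion

Bm7/D means B minor seventh with D in the bass. D is the third of B minor seventh (B–D–F#–A), so this is first inversion.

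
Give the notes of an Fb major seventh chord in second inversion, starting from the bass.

Cb, Eb, Fb, Ab

The chord tones are Fb–Ab–Cb–Eb. With the fifth (Cb) lowest for second inversion: Cb, Eb, Fb, Ab.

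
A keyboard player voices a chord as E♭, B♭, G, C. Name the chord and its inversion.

The pitch classes Eb, Bb, G, C arrange in thirds as C–Eb–G–Bb: a C minor seventh chord.
With the third (Eb) in the bass, the chord is in first inversion (figured bass 6/5).

C minor seventh, first inversion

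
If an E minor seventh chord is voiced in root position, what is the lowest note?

In root position the root is lowest. For E minor seventh (E–G–B–D) that is E.

E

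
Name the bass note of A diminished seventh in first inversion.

C

In first inversion the third is lowest. For A diminished seventh (A–C–Eb–Gb) that is C.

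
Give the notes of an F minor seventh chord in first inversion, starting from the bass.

Ab, C, Eb, F

The chord tones are F–Ab–C–Eb. With the third (Ab) lowest for first inversion: Ab, C, Eb, F.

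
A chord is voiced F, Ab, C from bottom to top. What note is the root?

The distinct letter names are F, Ab, C. Arranged as a stack of thirds they read F–Ab–C, so F is the root (an F minor triad).

F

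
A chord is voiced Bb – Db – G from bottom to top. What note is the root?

Bb, Db, G are the tones of a G diminished triad (G–Bb–Db), making G the root.

G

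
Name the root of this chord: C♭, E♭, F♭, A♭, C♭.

Cb, Eb, Fb, Ab are the tones of an Fb major seventh chord (Fb–Ab–Cb–Eb), making Fb the root.

Fb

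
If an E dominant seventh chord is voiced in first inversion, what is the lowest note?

G#

In first inversion the third is lowest. For E dominant seventh (E–G#–B–D) that is G#.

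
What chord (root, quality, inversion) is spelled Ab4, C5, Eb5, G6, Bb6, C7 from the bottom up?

Reducing to letter names: Ab, C, Eb, G, Bb. These stack in thirds as Ab–C–Eb–G–Bb — an Ab major ninth chord.
Ab is the root of Ab major ninth; root in the bass means root position.

Ab major ninth, root position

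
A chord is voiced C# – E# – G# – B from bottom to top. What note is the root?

C#

C#, E#, G#, B are the tones of a C# dominant seventh chord (C#–E#–G#–B), making C# the root.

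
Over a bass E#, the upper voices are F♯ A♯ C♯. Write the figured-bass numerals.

The notes E#, F#, A#, C# stack in thirds as F#–A#–C#–E# — an F# major seventh chord. The bass E# is the seventh, so this is third inversion: figured 4/2.

4/2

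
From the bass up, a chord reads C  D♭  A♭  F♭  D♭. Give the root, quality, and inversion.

The pitch classes C, Db, Ab, Fb arrange in thirds as Db–Fb–Ab–C: a Db minor-major seventh chord.
With the seventh (C) in the bass, the chord is in third inversion (figured bass 4/2).

Db minor-major seventh, third inversion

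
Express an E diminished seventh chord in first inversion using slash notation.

First inversion of E diminished seventh has the third (G) in the bass. As a slash chord: Edim7/G.

Edim7/G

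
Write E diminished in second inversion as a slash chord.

Second inversion of E diminished has the fifth (Bb) in the bass. As a slash chord: Edim/Bb.

Edim/Bb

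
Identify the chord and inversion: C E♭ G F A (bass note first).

Reducing to letter names: C, Eb, G, F, A. These stack in thirds as F–A–C–Eb–G — an F dominant ninth chord.
C is the fifth of F dominant ninth; fifth in the bass means second inversion.

F dominant ninth, second inversion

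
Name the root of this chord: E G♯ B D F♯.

E, G#, B, D, F# are the tones of an E dominant ninth chord (E–G#–B–D–F#), making E the root.

E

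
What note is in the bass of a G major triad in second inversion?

In second inversion the fifth is lowest. For G major (G–B–D) that is D.

D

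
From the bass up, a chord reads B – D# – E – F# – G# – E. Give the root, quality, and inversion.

E major ninth, second inversion

Reducing to letter names: B, D#, E, F#, G#. These stack in thirds as E–G#–B–D#–F# — an E major ninth chord.
The lowest note is B, the fifth of the chord, so this is second inversion.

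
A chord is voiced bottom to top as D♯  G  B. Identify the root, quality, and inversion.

The distinct note names are D#, G, B. Stacked in thirds they read G–B–D#, which is an augmented triad on G.
The lowest note is D#, the fifth of the chord, so this is second inversion (figured bass 6/4).

G augmented, second inversion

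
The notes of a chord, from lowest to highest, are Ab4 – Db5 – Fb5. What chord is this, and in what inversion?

The distinct note names are Ab, Db, Fb. Stacked in thirds they read Db–Fb–Ab, which is a minor triad on Db.
With the fifth (Ab) in the bass, the chord is in second inversion (figured bass 6/4).

Db minor, second inversion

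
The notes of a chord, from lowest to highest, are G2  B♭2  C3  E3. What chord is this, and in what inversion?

The distinct note names are G, Bb, C, E. Stacked in thirds they read C–E–G–Bb, which is a dominant seventh chord on C.
The lowest note is G, the fifth of the chord, so this is second inversion (figured bass 4/3).

C dominant seventh, second inversion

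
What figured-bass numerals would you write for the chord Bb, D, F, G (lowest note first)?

6/5

The notes Bb, D, F, G stack in thirds as G–Bb–D–F — a G minor seventh chord. The bass Bb is the third, so this is first inversion: figured 6/5.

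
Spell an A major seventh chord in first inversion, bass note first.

C#, E, G#, A

The chord tones are A–C#–E–G#. With the third (C#) lowest for first inversion: C#, E, G#, A.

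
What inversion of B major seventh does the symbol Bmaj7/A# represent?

third inversion

Bmaj7/A# means B major seventh with A# in the bass. A# is the seventh of B major seventh (B–D#–F#–A#), so this is third inversion.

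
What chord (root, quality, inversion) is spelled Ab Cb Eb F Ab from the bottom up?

F half-diminished seventh, first inversion

The distinct note names are Ab, Cb, Eb, F. Stacked in thirds they read F–Ab–Cb–Eb, which is a half-diminished seventh chord on F.
Ab is the third of F half-diminished seventh; third in the bass means first inversion (figured bass 6/5).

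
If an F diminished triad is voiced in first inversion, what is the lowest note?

Ab

The third of F diminished (F–Ab–Cb) is Ab; that is the bass in first inversion.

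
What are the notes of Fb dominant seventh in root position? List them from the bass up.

Spelling Fb dominant seventh: Fb–Ab–Cb–Ebb. In root position the root is bass, giving Fb, Ab, Cb, Ebb from the bottom.

Fb, Ab, Cb, Ebb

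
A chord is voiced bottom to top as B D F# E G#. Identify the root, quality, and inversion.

E dominant ninth, second inversion

The distinct note names are B, D, F#, E, G#. Stacked in thirds they read E–G#–B–D–F#, which is a dominant ninth chord on E.
The lowest note is B, the fifth of the chord, so this is second inversion.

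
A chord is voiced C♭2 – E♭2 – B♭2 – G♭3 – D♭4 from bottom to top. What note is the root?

Cb, Eb, Bb, Gb, Db are the tones of a Cb major ninth chord (Cb–Eb–Gb–Bb–Db), making Cb the root.

Cb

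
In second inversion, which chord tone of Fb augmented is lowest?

The fifth of Fb augmented (Fb–Ab–C) is C; that is the bass in second inversion.

C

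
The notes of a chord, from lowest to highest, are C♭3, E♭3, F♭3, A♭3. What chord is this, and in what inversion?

Reducing to letter names: Cb, Eb, Fb, Ab. These stack in thirds as Fb–Ab–Cb–Eb — an Fb major seventh chord.
With the fifth (Cb) in the bass, the chord is in second inversion (figured bass 4/3).

Fb major seventh, second inversion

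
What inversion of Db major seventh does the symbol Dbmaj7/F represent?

Dbmaj7/F means Db major seventh with F in the bass. F is the third of Db major seventh (Db–F–Ab–C), so this is first inversion.

first inversion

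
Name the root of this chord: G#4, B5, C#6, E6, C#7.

C#

The distinct letter names are G#, B, C#, E. Arranged as a stack of thirds they read C#–E–G#–B, so C# is the root (a C# minor seventh chord).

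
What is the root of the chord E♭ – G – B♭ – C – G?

Eb, G, Bb, C are the tones of a C minor seventh chord (C–Eb–G–Bb), making C the root.

C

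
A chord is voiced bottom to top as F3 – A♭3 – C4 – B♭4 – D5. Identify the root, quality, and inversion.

The distinct note names are F, Ab, C, Bb, D. Stacked in thirds they read Bb–D–F–Ab–C, which is a dominant ninth chord on Bb.
F is the fifth of Bb dominant ninth; fifth in the bass means second inversion.

Bb dominant ninth, second inversion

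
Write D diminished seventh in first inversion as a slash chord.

Ddim7/F

First inversion of D diminished seventh has the third (F) in the bass. As a slash chord: Ddim7/F.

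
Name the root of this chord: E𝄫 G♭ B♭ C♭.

Reordering Ebb, Gb, Bb, Cb into stacked thirds gives Cb–Ebb–Gb–Bb; the bottom of that stack, Cb, is the root.

Cb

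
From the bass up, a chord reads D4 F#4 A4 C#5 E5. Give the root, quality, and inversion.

The pitch classes D, F#, A, C#, E arrange in thirds as D–F#–A–C#–E: a D major ninth chord.
With the root (D) in the bass, the chord is in root position.

D major ninth, root position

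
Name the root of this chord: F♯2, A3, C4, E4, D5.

D

The distinct letter names are F#, A, C, E, D. Arranged as a stack of thirds they read D–F#–A–C–E, so D is the root (a D dominant ninth chord).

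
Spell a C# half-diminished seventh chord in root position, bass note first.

The chord tones are C#–E–G–B. With the root (C#) lowest for root position: C#, E, G, B.

C#, E, G, B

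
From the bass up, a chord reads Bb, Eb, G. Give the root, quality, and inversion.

The distinct note names are Bb, Eb, G. Stacked in thirds they read Eb–G–Bb, which is a major triad on Eb.
The lowest note is Bb, the fifth of the chord, so this is second inversion (figured bass 6/4).

Eb major, second inversion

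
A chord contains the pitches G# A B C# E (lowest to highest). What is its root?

The distinct letter names are G#, A, B, C#, E. Arranged as a stack of thirds they read A–C#–E–G#–B, so A is the root (an A major ninth chord).

A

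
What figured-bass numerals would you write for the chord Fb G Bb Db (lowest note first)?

4/2

The notes Fb, G, Bb, Db stack in thirds as G–Bb–Db–Fb — a G diminished seventh chord. The bass Fb is the seventh, so this is third inversion: figured 4/2.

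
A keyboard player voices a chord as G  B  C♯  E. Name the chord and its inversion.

The distinct note names are G, B, C#, E. Stacked in thirds they read C#–E–G–B, which is a half-diminished seventh chord on C#.
With the fifth (G) in the bass, the chord is in second inversion (figured bass 4/3).

C# half-diminished seventh, second inversion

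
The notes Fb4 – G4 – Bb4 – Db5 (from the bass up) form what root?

The distinct letter names are Fb, G, Bb, Db. Arranged as a stack of thirds they read G–Bb–Db–Fb, so G is the root (a G diminished seventh chord).

G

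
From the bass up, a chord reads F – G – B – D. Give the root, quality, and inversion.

The pitch classes F, G, B, D arrange in thirds as G–B–D–F: a G dominant seventh chord.
The lowest note is F, the seventh of the chord, so this is third inversion (figured bass 4/2).

G dominant seventh, third inversion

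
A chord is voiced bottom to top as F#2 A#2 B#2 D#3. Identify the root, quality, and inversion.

The distinct note names are F#, A#, B#, D#. Stacked in thirds they read B#–D#–F#–A#, which is a half-diminished seventh chord on B#.
With the fifth (F#) in the bass, the chord is in second inversion (figured bass 4/3).

B# half-diminished seventh, second inversion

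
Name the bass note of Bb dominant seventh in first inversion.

D

The third of Bb dominant seventh (Bb–D–F–Ab) is D; that is the bass in first inversion.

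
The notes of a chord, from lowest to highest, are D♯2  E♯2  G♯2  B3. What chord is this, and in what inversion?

The pitch classes D#, E#, G#, B arrange in thirds as E#–G#–B–D#: an E# half-diminished seventh chord.
D# is the seventh of E# half-diminished seventh; seventh in the bass means third inversion (figured bass 4/2).

E# half-diminished seventh, third inversion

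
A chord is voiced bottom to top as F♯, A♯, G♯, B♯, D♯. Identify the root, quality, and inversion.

Reducing to letter names: F#, A#, G#, B#, D#. These stack in thirds as G#–B#–D#–F#–A# — a G# dominant ninth chord.
F# is the seventh of G# dominant ninth; seventh in the bass means third inversion.

G# dominant ninth, third inversion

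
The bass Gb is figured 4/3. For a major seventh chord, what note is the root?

Cb

The figures 4/3 mean the fifth of the chord is in the bass. If Gb is the fifth of a major seventh chord, the root is Cb (chord tones Cb–Eb–Gb–Bb).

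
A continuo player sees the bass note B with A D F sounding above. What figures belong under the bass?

7

The notes B, A, D, F stack in thirds as B–D–F–A — a B half-diminished seventh chord. The bass B is the root, so this is root position: figured 7.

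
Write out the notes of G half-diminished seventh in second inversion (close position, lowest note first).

G half-diminished seventh is G–Bb–Db–F. Second inversion puts the fifth (Db) in the bass, with the remaining tones above: Db, F, G, Bb.

Db, F, G, Bb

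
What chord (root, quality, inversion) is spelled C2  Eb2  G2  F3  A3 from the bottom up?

The distinct note names are C, Eb, G, F, A. Stacked in thirds they read F–A–C–Eb–G, which is a dominant ninth chord on F.
The lowest note is C, the fifth of the chord, so this is second inversion.

F dominant ninth, second inversion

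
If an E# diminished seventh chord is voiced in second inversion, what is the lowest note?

B

The fifth of E# diminished seventh (E#–G#–B–D) is B; that is the bass in second inversion.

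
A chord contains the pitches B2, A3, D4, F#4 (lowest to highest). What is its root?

B

Reordering B, A, D, F# into stacked thirds gives B–D–F#–A; the bottom of that stack, B, is the root.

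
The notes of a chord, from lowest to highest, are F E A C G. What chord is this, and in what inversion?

Reducing to letter names: F, E, A, C, G. These stack in thirds as F–A–C–E–G — an F major ninth chord.
F is the root of F major ninth; root in the bass means root position.

F major ninth, root position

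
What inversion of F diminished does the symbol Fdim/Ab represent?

Fdim/Ab means F diminished with Ab in the bass. Ab is the third of F diminished (F–Ab–Cb), so this is first inversion.

first inversion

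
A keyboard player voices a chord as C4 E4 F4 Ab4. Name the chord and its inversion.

Reducing to letter names: C, E, F, Ab. These stack in thirds as F–Ab–C–E — an F minor-major seventh chord.
The lowest note is C, the fifth of the chord, so this is second inversion (figured bass 4/3).

F minor-major seventh, second inversion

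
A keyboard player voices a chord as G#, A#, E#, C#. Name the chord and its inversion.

A# minor seventh, third inversion

The pitch classes G#, A#, E#, C# arrange in thirds as A#–C#–E#–G#: an A# minor seventh chord.
With the seventh (G#) in the bass, the chord is in third inversion (figured bass 4/2).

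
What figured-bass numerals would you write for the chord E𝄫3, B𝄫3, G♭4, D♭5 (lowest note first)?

7

The notes Ebb, Bbb, Gb, Db stack in thirds as Ebb–Gb–Bbb–Db — an Ebb major seventh chord. The bass Ebb is the root, so this is root position: figured 7.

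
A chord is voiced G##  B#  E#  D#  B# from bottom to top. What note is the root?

Reordering G##, B#, E#, D# into stacked thirds gives E#–G##–B#–D#; the bottom of that stack, E#, is the root.

E#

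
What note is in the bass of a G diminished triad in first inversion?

The third of G diminished (G–Bb–Db) is Bb; that is the bass in first inversion.

Bb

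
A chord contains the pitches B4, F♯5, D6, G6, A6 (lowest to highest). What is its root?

G

Reordering B, F#, D, G, A into stacked thirds gives G–B–D–F#–A; the bottom of that stack, G, is the root.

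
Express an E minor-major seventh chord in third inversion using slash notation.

Third inversion of E minor-major seventh has the seventh (D#) in the bass. As a slash chord: Em(maj7)/D#.

Em(maj7)/D#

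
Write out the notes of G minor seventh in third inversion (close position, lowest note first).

Spelling G minor seventh: G–Bb–D–F. In third inversion the seventh is bass, giving F, G, Bb, D from the bottom.

F, G, Bb, D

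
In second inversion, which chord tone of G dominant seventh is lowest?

D

G dominant seventh is G–B–D–F. Second inversion places the fifth in the bass: D.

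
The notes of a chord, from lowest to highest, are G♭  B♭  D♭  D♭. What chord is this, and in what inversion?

Gb major, root position

The distinct note names are Gb, Bb, Db. Stacked in thirds they read Gb–Bb–Db, which is a major triad on Gb.
With the root (Gb) in the bass, the chord is in root position (figured bass 5/3).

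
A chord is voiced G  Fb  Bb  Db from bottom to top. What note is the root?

The distinct letter names are G, Fb, Bb, Db. Arranged as a stack of thirds they read G–Bb–Db–Fb, so G is the root (a G diminished seventh chord).

G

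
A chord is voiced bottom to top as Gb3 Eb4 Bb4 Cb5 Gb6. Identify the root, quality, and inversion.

Cb major seventh, second inversion

Reducing to letter names: Gb, Eb, Bb, Cb. These stack in thirds as Cb–Eb–Gb–Bb — a Cb major seventh chord.
With the fifth (Gb) in the bass, the chord is in second inversion (figured bass 4/3).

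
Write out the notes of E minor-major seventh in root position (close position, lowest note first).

E, G, B, D#

The chord tones are E–G–B–D#. With the root (E) lowest for root position: E, G, B, D#.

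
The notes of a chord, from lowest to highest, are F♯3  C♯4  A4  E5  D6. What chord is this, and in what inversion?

The distinct note names are F#, C#, A, E, D. Stacked in thirds they read D–F#–A–C#–E, which is a major ninth chord on D.
The lowest note is F#, the third of the chord, so this is first inversion.

D major ninth, first inversion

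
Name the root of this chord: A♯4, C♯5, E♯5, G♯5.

The distinct letter names are A#, C#, E#, G#. Arranged as a stack of thirds they read A#–C#–E#–G#, so A# is the root (an A# minor seventh chord).

A#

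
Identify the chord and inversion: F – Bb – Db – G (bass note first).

Reducing to letter names: F, Bb, Db, G. These stack in thirds as G–Bb–Db–F — a G half-diminished seventh chord.
With the seventh (F) in the bass, the chord is in third inversion (figured bass 4/2).

G half-diminished seventh, third inversion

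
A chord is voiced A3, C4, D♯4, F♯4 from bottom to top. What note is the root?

Reordering A, C, D#, F# into stacked thirds gives D#–F#–A–C; the bottom of that stack, D#, is the root.

D#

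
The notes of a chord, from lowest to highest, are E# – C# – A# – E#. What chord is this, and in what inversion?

The pitch classes E#, C#, A# arrange in thirds as A#–C#–E#: an A# minor triad.
With the fifth (E#) in the bass, the chord is in second inversion (figured bass 6/4).

A# minor, second inversion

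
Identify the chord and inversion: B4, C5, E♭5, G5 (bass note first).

The pitch classes B, C, Eb, G arrange in thirds as C–Eb–G–B: a C minor-major seventh chord.
With the seventh (B) in the bass, the chord is in third inversion (figured bass 4/2).

C minor-major seventh, third inversion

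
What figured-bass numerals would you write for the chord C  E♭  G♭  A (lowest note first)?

The notes C, Eb, Gb, A stack in thirds as A–C–Eb–Gb — an A diminished seventh chord. The bass C is the third, so this is first inversion: figured 6/5.

6/5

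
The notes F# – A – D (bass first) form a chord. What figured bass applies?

6

The notes F#, A, D stack in thirds as D–F#–A — a D major triad. The bass F# is the third, so this is first inversion: figured 6.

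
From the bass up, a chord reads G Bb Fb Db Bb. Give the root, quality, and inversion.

Reducing to letter names: G, Bb, Fb, Db. These stack in thirds as G–Bb–Db–Fb — a G diminished seventh chord.
G is the root of G diminished seventh; root in the bass means root position (figured bass 7).

G diminished seventh, root position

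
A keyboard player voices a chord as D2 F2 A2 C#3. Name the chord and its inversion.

D minor-major seventh, root position

Reducing to letter names: D, F, A, C#. These stack in thirds as D–F–A–C# — a D minor-major seventh chord.
D is the root of D minor-major seventh; root in the bass means root position (figured bass 7).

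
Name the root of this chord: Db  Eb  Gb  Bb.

The distinct letter names are Db, Eb, Gb, Bb. Arranged as a stack of thirds they read Eb–Gb–Bb–Db, so Eb is the root (an Eb minor seventh chord).

Eb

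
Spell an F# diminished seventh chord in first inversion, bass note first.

A, C, Eb, F#

The chord tones are F#–A–C–Eb. With the third (A) lowest for first inversion: A, C, Eb, F#.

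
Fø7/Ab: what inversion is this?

Fø7/Ab means F half-diminished seventh with Ab in the bass. Ab is the third of F half-diminished seventh (F–Ab–Cb–Eb), so this is first inversion.

first inversion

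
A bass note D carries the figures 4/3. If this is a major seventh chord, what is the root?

G

The figures 4/3 mean the fifth of the chord is in the bass. If D is the fifth of a major seventh chord, the root is G (chord tones G–B–D–F#).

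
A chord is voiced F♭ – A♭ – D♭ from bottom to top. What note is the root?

Fb, Ab, Db are the tones of a Db minor triad (Db–Fb–Ab), making Db the root.

Db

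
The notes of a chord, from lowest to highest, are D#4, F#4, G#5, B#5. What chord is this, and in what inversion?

The distinct note names are D#, F#, G#, B#. Stacked in thirds they read G#–B#–D#–F#, which is a dominant seventh chord on G#.
D# is the fifth of G# dominant seventh; fifth in the bass means second inversion (figured bass 4/3).

G# dominant seventh, second inversion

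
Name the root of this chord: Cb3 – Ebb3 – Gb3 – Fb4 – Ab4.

Cb, Ebb, Gb, Fb, Ab are the tones of an Fb dominant ninth chord (Fb–Ab–Cb–Ebb–Gb), making Fb the root.

Fb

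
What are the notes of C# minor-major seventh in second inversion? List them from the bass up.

G#, B#, C#, E

C# minor-major seventh is C#–E–G#–B#. Second inversion puts the fifth (G#) in the bass, with the remaining tones above: G#, B#, C#, E.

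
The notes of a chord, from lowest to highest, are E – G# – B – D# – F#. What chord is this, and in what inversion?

The pitch classes E, G#, B, D#, F# arrange in thirds as E–G#–B–D#–F#: an E major ninth chord.
With the root (E) in the bass, the chord is in root position.

E major ninth, root position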